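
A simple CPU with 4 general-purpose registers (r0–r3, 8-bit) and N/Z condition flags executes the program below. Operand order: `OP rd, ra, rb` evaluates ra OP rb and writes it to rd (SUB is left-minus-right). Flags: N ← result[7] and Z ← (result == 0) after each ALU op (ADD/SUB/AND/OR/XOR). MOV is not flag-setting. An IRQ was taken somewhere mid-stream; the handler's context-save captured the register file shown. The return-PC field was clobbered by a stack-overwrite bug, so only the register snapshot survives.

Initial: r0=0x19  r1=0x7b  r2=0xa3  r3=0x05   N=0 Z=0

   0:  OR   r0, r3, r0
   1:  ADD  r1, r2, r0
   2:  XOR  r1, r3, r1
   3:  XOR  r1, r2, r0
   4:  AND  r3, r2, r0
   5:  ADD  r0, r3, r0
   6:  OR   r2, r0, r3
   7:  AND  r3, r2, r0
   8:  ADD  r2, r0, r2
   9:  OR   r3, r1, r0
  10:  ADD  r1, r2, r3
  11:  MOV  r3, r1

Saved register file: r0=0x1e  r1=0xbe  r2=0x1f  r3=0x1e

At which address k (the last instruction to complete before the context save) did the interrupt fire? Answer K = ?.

after  0: r0=0x1d r1=0x7b r2=0xa3 r3=0x05  N=0 Z=0
after  1: r0=0x1d r1=0xc0 r2=0xa3 r3=0x05  N=1 Z=0
after  2: r0=0x1d r1=0xc5 r2=0xa3 r3=0x05  N=1 Z=0
after  3: r0=0x1d r1=0xbe r2=0xa3 r3=0x05  N=1 Z=0
after  4: r0=0x1d r1=0xbe r2=0xa3 r3=0x01  N=0 Z=0
after  5: r0=0x1e r1=0xbe r2=0xa3 r3=0x01  N=0 Z=0
after  6: r0=0x1e r1=0xbe r2=0x1f r3=0x01  N=0 Z=0
after  7: r0=0x1e r1=0xbe r2=0x1f r3=0x1e  N=0 Z=0
-- IRQ taken; context saved, return-PC = 8 --

K = 7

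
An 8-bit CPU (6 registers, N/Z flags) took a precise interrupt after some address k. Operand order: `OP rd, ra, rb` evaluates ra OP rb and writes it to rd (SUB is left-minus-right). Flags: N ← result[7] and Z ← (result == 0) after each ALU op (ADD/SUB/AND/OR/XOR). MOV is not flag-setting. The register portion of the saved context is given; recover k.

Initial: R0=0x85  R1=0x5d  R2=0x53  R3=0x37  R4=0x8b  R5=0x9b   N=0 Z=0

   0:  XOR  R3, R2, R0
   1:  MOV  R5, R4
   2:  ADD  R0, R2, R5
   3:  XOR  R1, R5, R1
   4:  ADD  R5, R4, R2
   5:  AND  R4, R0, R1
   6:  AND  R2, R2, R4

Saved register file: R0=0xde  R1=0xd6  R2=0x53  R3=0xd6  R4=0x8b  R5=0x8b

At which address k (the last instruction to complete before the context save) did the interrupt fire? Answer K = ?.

K = 3

after  0: R0=0x85 R1=0x5d R2=0x53 R3=0xd6 R4=0x8b R5=0x9b  N=1 Z=0
after  1: R0=0x85 R1=0x5d R2=0x53 R3=0xd6 R4=0x8b R5=0x8b  N=1 Z=0
after  2: R0=0xde R1=0x5d R2=0x53 R3=0xd6 R4=0x8b R5=0x8b  N=1 Z=0
after  3: R0=0xde R1=0xd6 R2=0x53 R3=0xd6 R4=0x8b R5=0x8b  N=1 Z=0
-- IRQ taken; context saved, return-PC = 4 --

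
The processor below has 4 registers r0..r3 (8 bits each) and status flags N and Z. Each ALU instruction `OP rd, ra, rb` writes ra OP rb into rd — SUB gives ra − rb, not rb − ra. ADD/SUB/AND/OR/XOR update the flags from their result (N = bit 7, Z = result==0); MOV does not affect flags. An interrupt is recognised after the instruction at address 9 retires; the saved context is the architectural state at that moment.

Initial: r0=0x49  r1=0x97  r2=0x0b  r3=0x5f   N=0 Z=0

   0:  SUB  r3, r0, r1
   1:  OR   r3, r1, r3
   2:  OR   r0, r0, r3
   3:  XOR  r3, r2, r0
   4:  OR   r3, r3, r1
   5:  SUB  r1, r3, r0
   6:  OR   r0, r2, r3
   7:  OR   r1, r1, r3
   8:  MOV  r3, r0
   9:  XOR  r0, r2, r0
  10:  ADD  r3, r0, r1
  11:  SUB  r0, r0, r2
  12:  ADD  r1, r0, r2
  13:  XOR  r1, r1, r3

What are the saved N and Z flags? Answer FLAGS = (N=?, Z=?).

FLAGS = (N=1, Z=0)

after  0: r0=0x49 r1=0x97 r2=0x0b r3=0xb2  N=1 Z=0
after  1: r0=0x49 r1=0x97 r2=0x0b r3=0xb7  N=1 Z=0
after  2: r0=0xff r1=0x97 r2=0x0b r3=0xb7  N=1 Z=0
after  3: r0=0xff r1=0x97 r2=0x0b r3=0xf4  N=1 Z=0
after  4: r0=0xff r1=0x97 r2=0x0b r3=0xf7  N=1 Z=0
after  5: r0=0xff r1=0xf8 r2=0x0b r3=0xf7  N=1 Z=0
after  6: r0=0xff r1=0xf8 r2=0x0b r3=0xf7  N=1 Z=0
after  7: r0=0xff r1=0xff r2=0x0b r3=0xf7  N=1 Z=0
after  8: r0=0xff r1=0xff r2=0x0b r3=0xff  N=1 Z=0
after  9: r0=0xf4 r1=0xff r2=0x0b r3=0xff  N=1 Z=0
-- IRQ taken; context saved, return-PC = 10 --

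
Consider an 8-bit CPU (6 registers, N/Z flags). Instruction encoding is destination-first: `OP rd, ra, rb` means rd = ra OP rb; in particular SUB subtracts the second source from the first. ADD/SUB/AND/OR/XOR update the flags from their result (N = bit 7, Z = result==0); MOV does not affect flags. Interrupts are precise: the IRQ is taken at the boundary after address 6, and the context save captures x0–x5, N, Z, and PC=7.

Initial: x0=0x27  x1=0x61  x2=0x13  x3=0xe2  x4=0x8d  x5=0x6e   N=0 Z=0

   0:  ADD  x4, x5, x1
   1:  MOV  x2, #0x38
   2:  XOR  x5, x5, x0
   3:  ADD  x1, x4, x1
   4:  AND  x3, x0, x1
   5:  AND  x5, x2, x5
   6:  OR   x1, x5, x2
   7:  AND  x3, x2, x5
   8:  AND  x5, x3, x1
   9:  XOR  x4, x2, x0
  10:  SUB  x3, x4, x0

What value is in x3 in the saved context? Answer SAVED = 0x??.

SAVED = 0x20

after  0: x0=0x27 x1=0x61 x2=0x13 x3=0xe2 x4=0xcf x5=0x6e  N=1 Z=0
after  1: x0=0x27 x1=0x61 x2=0x38 x3=0xe2 x4=0xcf x5=0x6e  N=1 Z=0
after  2: x0=0x27 x1=0x61 x2=0x38 x3=0xe2 x4=0xcf x5=0x49  N=0 Z=0
after  3: x0=0x27 x1=0x30 x2=0x38 x3=0xe2 x4=0xcf x5=0x49  N=0 Z=0
after  4: x0=0x27 x1=0x30 x2=0x38 x3=0x20 x4=0xcf x5=0x49  N=0 Z=0
after  5: x0=0x27 x1=0x30 x2=0x38 x3=0x20 x4=0xcf x5=0x08  N=0 Z=0
after  6: x0=0x27 x1=0x38 x2=0x38 x3=0x20 x4=0xcf x5=0x08  N=0 Z=0
-- IRQ taken; context saved, return-PC = 7 --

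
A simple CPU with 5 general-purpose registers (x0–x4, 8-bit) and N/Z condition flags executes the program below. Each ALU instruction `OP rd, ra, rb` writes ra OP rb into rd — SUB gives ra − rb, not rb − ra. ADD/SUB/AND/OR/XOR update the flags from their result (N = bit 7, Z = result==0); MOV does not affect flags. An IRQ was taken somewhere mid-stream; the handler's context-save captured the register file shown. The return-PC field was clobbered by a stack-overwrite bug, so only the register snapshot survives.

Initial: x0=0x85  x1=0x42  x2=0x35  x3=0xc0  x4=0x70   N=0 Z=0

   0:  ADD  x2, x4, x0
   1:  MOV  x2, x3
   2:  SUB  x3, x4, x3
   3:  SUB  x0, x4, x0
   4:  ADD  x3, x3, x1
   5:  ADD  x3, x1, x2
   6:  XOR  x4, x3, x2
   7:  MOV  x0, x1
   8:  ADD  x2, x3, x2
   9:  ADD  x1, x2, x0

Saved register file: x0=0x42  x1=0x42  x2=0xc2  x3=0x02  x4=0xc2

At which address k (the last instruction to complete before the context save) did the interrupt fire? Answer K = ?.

K = 8

after  0: x0=0x85 x1=0x42 x2=0xf5 x3=0xc0 x4=0x70  N=1 Z=0
after  1: x0=0x85 x1=0x42 x2=0xc0 x3=0xc0 x4=0x70  N=1 Z=0
after  2: x0=0x85 x1=0x42 x2=0xc0 x3=0xb0 x4=0x70  N=1 Z=0
after  3: x0=0xeb x1=0x42 x2=0xc0 x3=0xb0 x4=0x70  N=1 Z=0
after  4: x0=0xeb x1=0x42 x2=0xc0 x3=0xf2 x4=0x70  N=1 Z=0
after  5: x0=0xeb x1=0x42 x2=0xc0 x3=0x02 x4=0x70  N=0 Z=0
after  6: x0=0xeb x1=0x42 x2=0xc0 x3=0x02 x4=0xc2  N=1 Z=0
after  7: x0=0x42 x1=0x42 x2=0xc0 x3=0x02 x4=0xc2  N=1 Z=0
after  8: x0=0x42 x1=0x42 x2=0xc2 x3=0x02 x4=0xc2  N=1 Z=0
-- IRQ taken; context saved, return-PC = 9 --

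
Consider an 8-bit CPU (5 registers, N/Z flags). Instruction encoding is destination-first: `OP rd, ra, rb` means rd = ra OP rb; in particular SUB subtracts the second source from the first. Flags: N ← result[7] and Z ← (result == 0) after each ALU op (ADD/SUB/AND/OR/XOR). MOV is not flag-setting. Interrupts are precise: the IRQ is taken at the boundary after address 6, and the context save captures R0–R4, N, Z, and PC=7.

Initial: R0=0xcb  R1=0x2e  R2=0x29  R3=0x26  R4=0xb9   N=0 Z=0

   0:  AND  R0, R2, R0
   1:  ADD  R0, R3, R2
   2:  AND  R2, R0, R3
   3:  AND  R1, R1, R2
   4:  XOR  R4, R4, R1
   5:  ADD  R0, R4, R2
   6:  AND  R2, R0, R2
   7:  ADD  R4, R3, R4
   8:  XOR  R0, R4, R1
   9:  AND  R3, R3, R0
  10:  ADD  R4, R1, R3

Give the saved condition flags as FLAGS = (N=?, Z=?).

FLAGS = (N=0, Z=0)

after  0: R0=0x09 R1=0x2e R2=0x29 R3=0x26 R4=0xb9  N=0 Z=0
after  1: R0=0x4f R1=0x2e R2=0x29 R3=0x26 R4=0xb9  N=0 Z=0
after  2: R0=0x4f R1=0x2e R2=0x06 R3=0x26 R4=0xb9  N=0 Z=0
after  3: R0=0x4f R1=0x06 R2=0x06 R3=0x26 R4=0xb9  N=0 Z=0
after  4: R0=0x4f R1=0x06 R2=0x06 R3=0x26 R4=0xbf  N=1 Z=0
after  5: R0=0xc5 R1=0x06 R2=0x06 R3=0x26 R4=0xbf  N=1 Z=0
after  6: R0=0xc5 R1=0x06 R2=0x04 R3=0x26 R4=0xbf  N=0 Z=0
-- IRQ taken; context saved, return-PC = 7 --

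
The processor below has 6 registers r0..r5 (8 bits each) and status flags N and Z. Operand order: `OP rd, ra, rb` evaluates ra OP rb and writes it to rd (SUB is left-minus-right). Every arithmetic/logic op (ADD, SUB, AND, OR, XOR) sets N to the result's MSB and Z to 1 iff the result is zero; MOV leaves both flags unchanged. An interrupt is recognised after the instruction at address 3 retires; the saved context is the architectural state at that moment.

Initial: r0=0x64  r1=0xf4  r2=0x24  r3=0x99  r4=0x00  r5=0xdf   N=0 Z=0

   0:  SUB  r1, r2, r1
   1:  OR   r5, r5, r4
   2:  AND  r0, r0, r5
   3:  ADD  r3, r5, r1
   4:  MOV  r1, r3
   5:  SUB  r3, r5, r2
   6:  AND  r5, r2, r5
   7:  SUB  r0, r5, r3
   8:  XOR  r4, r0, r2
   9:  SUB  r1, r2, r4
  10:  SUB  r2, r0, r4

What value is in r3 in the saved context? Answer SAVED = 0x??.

SAVED = 0x0f

after  0: r0=0x64 r1=0x30 r2=0x24 r3=0x99 r4=0x00 r5=0xdf  N=0 Z=0
after  1: r0=0x64 r1=0x30 r2=0x24 r3=0x99 r4=0x00 r5=0xdf  N=1 Z=0
after  2: r0=0x44 r1=0x30 r2=0x24 r3=0x99 r4=0x00 r5=0xdf  N=0 Z=0
after  3: r0=0x44 r1=0x30 r2=0x24 r3=0x0f r4=0x00 r5=0xdf  N=0 Z=0
-- IRQ taken; context saved, return-PC = 4 --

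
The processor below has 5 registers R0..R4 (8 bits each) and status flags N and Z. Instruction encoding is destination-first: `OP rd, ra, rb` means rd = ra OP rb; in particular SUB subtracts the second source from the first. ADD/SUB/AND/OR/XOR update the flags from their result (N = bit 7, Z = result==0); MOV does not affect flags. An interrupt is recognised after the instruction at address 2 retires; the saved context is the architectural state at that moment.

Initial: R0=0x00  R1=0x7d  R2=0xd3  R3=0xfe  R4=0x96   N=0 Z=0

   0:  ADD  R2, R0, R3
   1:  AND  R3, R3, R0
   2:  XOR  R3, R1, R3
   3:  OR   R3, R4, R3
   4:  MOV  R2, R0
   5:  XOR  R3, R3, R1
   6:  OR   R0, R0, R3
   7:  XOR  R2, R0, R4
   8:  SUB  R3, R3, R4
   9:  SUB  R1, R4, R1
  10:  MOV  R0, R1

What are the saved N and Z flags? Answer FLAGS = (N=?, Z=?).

after  0: R0=0x00 R1=0x7d R2=0xfe R3=0xfe R4=0x96  N=1 Z=0
after  1: R0=0x00 R1=0x7d R2=0xfe R3=0x00 R4=0x96  N=0 Z=1
after  2: R0=0x00 R1=0x7d R2=0xfe R3=0x7d R4=0x96  N=0 Z=0
-- IRQ taken; context saved, return-PC = 3 --

FLAGS = (N=0, Z=0)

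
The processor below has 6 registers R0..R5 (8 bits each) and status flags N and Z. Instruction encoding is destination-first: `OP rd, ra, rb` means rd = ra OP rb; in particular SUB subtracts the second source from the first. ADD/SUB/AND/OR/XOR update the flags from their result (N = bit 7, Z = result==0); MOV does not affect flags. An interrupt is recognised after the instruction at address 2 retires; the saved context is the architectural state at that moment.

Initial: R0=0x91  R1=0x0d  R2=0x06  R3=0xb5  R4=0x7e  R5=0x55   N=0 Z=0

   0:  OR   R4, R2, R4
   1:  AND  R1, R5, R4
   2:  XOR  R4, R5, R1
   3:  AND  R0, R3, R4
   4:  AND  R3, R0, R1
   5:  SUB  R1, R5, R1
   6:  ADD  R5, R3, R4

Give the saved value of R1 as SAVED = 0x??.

SAVED = 0x54

after  0: R0=0x91 R1=0x0d R2=0x06 R3=0xb5 R4=0x7e R5=0x55  N=0 Z=0
after  1: R0=0x91 R1=0x54 R2=0x06 R3=0xb5 R4=0x7e R5=0x55  N=0 Z=0
after  2: R0=0x91 R1=0x54 R2=0x06 R3=0xb5 R4=0x01 R5=0x55  N=0 Z=0
-- IRQ taken; context saved, return-PC = 3 --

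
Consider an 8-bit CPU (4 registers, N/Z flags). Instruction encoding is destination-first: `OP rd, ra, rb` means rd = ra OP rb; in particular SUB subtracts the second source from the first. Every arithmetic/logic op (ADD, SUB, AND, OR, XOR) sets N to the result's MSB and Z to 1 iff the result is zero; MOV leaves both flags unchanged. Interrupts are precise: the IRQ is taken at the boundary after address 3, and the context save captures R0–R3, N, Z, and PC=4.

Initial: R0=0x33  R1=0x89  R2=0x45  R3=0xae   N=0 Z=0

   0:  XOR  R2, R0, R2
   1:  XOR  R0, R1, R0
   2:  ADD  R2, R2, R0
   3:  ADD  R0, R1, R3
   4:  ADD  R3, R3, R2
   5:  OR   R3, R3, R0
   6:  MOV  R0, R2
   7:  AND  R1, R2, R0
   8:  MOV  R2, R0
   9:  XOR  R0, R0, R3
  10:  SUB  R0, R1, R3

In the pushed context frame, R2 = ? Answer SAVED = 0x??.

after  0: R0=0x33 R1=0x89 R2=0x76 R3=0xae  N=0 Z=0
after  1: R0=0xba R1=0x89 R2=0x76 R3=0xae  N=1 Z=0
after  2: R0=0xba R1=0x89 R2=0x30 R3=0xae  N=0 Z=0
after  3: R0=0x37 R1=0x89 R2=0x30 R3=0xae  N=0 Z=0
-- IRQ taken; context saved, return-PC = 4 --

SAVED = 0x30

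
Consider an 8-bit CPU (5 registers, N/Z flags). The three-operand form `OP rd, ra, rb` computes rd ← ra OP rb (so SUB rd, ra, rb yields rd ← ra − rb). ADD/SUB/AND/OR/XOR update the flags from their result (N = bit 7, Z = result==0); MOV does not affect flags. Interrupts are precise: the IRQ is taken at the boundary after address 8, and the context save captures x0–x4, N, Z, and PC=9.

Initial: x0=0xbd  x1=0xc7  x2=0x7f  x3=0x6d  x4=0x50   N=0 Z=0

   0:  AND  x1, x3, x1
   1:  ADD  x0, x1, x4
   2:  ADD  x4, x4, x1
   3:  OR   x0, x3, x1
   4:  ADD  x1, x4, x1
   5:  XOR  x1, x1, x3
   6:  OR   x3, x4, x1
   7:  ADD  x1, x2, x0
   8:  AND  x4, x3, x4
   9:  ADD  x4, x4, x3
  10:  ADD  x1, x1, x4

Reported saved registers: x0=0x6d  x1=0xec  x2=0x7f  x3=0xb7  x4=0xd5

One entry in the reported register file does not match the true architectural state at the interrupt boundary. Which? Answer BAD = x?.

BAD = x4

after  0: x0=0xbd x1=0x45 x2=0x7f x3=0x6d x4=0x50  N=0 Z=0
after  1: x0=0x95 x1=0x45 x2=0x7f x3=0x6d x4=0x50  N=1 Z=0
after  2: x0=0x95 x1=0x45 x2=0x7f x3=0x6d x4=0x95  N=1 Z=0
after  3: x0=0x6d x1=0x45 x2=0x7f x3=0x6d x4=0x95  N=0 Z=0
after  4: x0=0x6d x1=0xda x2=0x7f x3=0x6d x4=0x95  N=1 Z=0
after  5: x0=0x6d x1=0xb7 x2=0x7f x3=0x6d x4=0x95  N=1 Z=0
after  6: x0=0x6d x1=0xb7 x2=0x7f x3=0xb7 x4=0x95  N=1 Z=0
after  7: x0=0x6d x1=0xec x2=0x7f x3=0xb7 x4=0x95  N=1 Z=0
after  8: x0=0x6d x1=0xec x2=0x7f x3=0xb7 x4=0x95  N=1 Z=0
-- IRQ taken; context saved, return-PC = 9 --
mismatch: x4: reported 0xd5 vs actual 0x95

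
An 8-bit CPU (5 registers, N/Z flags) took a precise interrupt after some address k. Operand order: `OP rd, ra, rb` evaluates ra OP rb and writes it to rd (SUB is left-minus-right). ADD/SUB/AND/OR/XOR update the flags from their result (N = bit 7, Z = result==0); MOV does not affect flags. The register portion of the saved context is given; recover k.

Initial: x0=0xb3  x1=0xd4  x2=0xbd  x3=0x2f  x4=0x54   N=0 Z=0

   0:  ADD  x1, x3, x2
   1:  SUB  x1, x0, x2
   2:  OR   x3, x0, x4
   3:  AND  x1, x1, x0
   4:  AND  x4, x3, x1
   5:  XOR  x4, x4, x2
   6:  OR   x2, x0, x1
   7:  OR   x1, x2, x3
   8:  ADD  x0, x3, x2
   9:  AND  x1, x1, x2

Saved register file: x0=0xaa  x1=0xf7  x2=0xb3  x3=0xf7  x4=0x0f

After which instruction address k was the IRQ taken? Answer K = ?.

K = 8

after  0: x0=0xb3 x1=0xec x2=0xbd x3=0x2f x4=0x54  N=1 Z=0
after  1: x0=0xb3 x1=0xf6 x2=0xbd x3=0x2f x4=0x54  N=1 Z=0
after  2: x0=0xb3 x1=0xf6 x2=0xbd x3=0xf7 x4=0x54  N=1 Z=0
after  3: x0=0xb3 x1=0xb2 x2=0xbd x3=0xf7 x4=0x54  N=1 Z=0
after  4: x0=0xb3 x1=0xb2 x2=0xbd x3=0xf7 x4=0xb2  N=1 Z=0
after  5: x0=0xb3 x1=0xb2 x2=0xbd x3=0xf7 x4=0x0f  N=0 Z=0
after  6: x0=0xb3 x1=0xb2 x2=0xb3 x3=0xf7 x4=0x0f  N=1 Z=0
after  7: x0=0xb3 x1=0xf7 x2=0xb3 x3=0xf7 x4=0x0f  N=1 Z=0
after  8: x0=0xaa x1=0xf7 x2=0xb3 x3=0xf7 x4=0x0f  N=1 Z=0
-- IRQ taken; context saved, return-PC = 9 --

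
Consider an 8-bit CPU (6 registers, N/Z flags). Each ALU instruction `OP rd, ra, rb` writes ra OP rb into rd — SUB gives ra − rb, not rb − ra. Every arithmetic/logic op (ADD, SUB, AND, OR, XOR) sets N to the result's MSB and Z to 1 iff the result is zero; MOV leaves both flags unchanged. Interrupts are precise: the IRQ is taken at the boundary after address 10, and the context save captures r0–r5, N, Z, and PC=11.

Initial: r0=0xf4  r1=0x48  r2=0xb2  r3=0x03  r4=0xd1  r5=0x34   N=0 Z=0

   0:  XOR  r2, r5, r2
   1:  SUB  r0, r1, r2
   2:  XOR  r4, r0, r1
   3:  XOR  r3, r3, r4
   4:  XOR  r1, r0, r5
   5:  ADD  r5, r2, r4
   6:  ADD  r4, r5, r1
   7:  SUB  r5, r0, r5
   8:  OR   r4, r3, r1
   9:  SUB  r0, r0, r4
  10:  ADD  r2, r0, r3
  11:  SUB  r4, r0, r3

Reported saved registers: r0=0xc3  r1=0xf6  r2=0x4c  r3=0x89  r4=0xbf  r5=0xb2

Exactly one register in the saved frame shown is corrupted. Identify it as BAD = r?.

BAD = r4

after  0: r0=0xf4 r1=0x48 r2=0x86 r3=0x03 r4=0xd1 r5=0x34  N=1 Z=0
after  1: r0=0xc2 r1=0x48 r2=0x86 r3=0x03 r4=0xd1 r5=0x34  N=1 Z=0
after  2: r0=0xc2 r1=0x48 r2=0x86 r3=0x03 r4=0x8a r5=0x34  N=1 Z=0
after  3: r0=0xc2 r1=0x48 r2=0x86 r3=0x89 r4=0x8a r5=0x34  N=1 Z=0
after  4: r0=0xc2 r1=0xf6 r2=0x86 r3=0x89 r4=0x8a r5=0x34  N=1 Z=0
after  5: r0=0xc2 r1=0xf6 r2=0x86 r3=0x89 r4=0x8a r5=0x10  N=0 Z=0
after  6: r0=0xc2 r1=0xf6 r2=0x86 r3=0x89 r4=0x06 r5=0x10  N=0 Z=0
after  7: r0=0xc2 r1=0xf6 r2=0x86 r3=0x89 r4=0x06 r5=0xb2  N=1 Z=0
after  8: r0=0xc2 r1=0xf6 r2=0x86 r3=0x89 r4=0xff r5=0xb2  N=1 Z=0
after  9: r0=0xc3 r1=0xf6 r2=0x86 r3=0x89 r4=0xff r5=0xb2  N=1 Z=0
after 10: r0=0xc3 r1=0xf6 r2=0x4c r3=0x89 r4=0xff r5=0xb2  N=0 Z=0
-- IRQ taken; context saved, return-PC = 11 --
mismatch: r4: reported 0xbf vs actual 0xff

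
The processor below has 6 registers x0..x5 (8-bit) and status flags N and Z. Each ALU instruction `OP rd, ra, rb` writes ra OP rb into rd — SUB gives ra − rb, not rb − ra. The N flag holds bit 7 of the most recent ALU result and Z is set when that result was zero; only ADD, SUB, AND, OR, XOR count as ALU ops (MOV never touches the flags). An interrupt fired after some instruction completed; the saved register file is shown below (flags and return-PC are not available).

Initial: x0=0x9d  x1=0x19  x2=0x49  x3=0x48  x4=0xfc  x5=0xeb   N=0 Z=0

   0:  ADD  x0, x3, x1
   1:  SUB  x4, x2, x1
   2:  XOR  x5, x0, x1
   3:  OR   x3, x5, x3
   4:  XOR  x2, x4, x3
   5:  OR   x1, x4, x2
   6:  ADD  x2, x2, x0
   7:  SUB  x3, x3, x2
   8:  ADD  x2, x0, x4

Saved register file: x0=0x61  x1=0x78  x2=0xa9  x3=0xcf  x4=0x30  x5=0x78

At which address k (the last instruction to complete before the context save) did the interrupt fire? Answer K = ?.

K = 7

after  0: x0=0x61 x1=0x19 x2=0x49 x3=0x48 x4=0xfc x5=0xeb  N=0 Z=0
after  1: x0=0x61 x1=0x19 x2=0x49 x3=0x48 x4=0x30 x5=0xeb  N=0 Z=0
after  2: x0=0x61 x1=0x19 x2=0x49 x3=0x48 x4=0x30 x5=0x78  N=0 Z=0
after  3: x0=0x61 x1=0x19 x2=0x49 x3=0x78 x4=0x30 x5=0x78  N=0 Z=0
after  4: x0=0x61 x1=0x19 x2=0x48 x3=0x78 x4=0x30 x5=0x78  N=0 Z=0
after  5: x0=0x61 x1=0x78 x2=0x48 x3=0x78 x4=0x30 x5=0x78  N=0 Z=0
after  6: x0=0x61 x1=0x78 x2=0xa9 x3=0x78 x4=0x30 x5=0x78  N=1 Z=0
after  7: x0=0x61 x1=0x78 x2=0xa9 x3=0xcf x4=0x30 x5=0x78  N=1 Z=0
-- IRQ taken; context saved, return-PC = 8 --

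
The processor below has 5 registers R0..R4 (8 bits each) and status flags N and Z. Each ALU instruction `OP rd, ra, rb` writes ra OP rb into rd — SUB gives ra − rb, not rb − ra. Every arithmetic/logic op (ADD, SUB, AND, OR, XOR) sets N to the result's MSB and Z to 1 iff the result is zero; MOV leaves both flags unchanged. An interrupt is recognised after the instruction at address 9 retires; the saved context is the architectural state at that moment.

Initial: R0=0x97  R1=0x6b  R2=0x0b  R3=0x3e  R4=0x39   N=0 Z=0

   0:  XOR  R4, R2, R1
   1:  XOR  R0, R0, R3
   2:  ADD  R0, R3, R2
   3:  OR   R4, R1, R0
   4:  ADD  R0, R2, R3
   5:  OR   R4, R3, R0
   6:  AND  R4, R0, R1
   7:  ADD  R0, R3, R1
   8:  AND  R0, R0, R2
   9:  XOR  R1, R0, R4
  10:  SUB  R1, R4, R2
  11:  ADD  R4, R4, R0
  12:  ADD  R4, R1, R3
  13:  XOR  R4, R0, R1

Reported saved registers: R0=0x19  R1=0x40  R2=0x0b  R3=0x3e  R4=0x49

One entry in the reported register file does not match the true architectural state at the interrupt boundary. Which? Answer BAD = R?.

after  0: R0=0x97 R1=0x6b R2=0x0b R3=0x3e R4=0x60  N=0 Z=0
after  1: R0=0xa9 R1=0x6b R2=0x0b R3=0x3e R4=0x60  N=1 Z=0
after  2: R0=0x49 R1=0x6b R2=0x0b R3=0x3e R4=0x60  N=0 Z=0
after  3: R0=0x49 R1=0x6b R2=0x0b R3=0x3e R4=0x6b  N=0 Z=0
after  4: R0=0x49 R1=0x6b R2=0x0b R3=0x3e R4=0x6b  N=0 Z=0
after  5: R0=0x49 R1=0x6b R2=0x0b R3=0x3e R4=0x7f  N=0 Z=0
after  6: R0=0x49 R1=0x6b R2=0x0b R3=0x3e R4=0x49  N=0 Z=0
after  7: R0=0xa9 R1=0x6b R2=0x0b R3=0x3e R4=0x49  N=1 Z=0
after  8: R0=0x09 R1=0x6b R2=0x0b R3=0x3e R4=0x49  N=0 Z=0
after  9: R0=0x09 R1=0x40 R2=0x0b R3=0x3e R4=0x49  N=0 Z=0
-- IRQ taken; context saved, return-PC = 10 --
mismatch: R0: reported 0x19 vs actual 0x09

BAD = R0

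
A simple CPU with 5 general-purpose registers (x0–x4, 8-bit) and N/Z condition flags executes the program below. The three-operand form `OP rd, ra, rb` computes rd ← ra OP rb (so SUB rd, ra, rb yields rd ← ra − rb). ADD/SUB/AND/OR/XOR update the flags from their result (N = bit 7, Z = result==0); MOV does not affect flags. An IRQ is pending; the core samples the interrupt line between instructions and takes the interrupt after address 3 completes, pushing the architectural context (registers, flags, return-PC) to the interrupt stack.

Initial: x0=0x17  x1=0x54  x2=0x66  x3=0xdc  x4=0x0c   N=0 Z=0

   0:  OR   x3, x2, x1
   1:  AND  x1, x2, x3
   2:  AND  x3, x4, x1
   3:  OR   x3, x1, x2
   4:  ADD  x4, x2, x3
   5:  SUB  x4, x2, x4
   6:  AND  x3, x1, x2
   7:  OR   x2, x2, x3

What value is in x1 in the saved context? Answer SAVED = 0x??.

after  0: x0=0x17 x1=0x54 x2=0x66 x3=0x76 x4=0x0c  N=0 Z=0
after  1: x0=0x17 x1=0x66 x2=0x66 x3=0x76 x4=0x0c  N=0 Z=0
after  2: x0=0x17 x1=0x66 x2=0x66 x3=0x04 x4=0x0c  N=0 Z=0
after  3: x0=0x17 x1=0x66 x2=0x66 x3=0x66 x4=0x0c  N=0 Z=0
-- IRQ taken; context saved, return-PC = 4 --

SAVED = 0x66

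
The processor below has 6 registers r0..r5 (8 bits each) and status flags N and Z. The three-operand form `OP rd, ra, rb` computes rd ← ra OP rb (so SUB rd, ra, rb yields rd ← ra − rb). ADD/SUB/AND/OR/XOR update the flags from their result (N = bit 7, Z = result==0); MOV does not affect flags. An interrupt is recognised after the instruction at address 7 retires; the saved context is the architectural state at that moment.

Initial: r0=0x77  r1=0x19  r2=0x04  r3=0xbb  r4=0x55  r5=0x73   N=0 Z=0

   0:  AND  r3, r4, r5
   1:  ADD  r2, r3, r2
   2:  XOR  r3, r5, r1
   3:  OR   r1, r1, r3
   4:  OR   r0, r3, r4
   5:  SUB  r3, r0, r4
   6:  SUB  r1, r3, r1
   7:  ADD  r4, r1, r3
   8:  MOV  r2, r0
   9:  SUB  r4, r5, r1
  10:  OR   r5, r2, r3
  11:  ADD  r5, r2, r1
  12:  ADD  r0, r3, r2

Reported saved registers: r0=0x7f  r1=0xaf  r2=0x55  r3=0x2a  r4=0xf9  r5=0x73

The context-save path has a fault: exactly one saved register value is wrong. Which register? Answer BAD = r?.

after  0: r0=0x77 r1=0x19 r2=0x04 r3=0x51 r4=0x55 r5=0x73  N=0 Z=0
after  1: r0=0x77 r1=0x19 r2=0x55 r3=0x51 r4=0x55 r5=0x73  N=0 Z=0
after  2: r0=0x77 r1=0x19 r2=0x55 r3=0x6a r4=0x55 r5=0x73  N=0 Z=0
after  3: r0=0x77 r1=0x7b r2=0x55 r3=0x6a r4=0x55 r5=0x73  N=0 Z=0
after  4: r0=0x7f r1=0x7b r2=0x55 r3=0x6a r4=0x55 r5=0x73  N=0 Z=0
after  5: r0=0x7f r1=0x7b r2=0x55 r3=0x2a r4=0x55 r5=0x73  N=0 Z=0
after  6: r0=0x7f r1=0xaf r2=0x55 r3=0x2a r4=0x55 r5=0x73  N=1 Z=0
after  7: r0=0x7f r1=0xaf r2=0x55 r3=0x2a r4=0xd9 r5=0x73  N=1 Z=0
-- IRQ taken; context saved, return-PC = 8 --
mismatch: r4: reported 0xf9 vs actual 0xd9

BAD = r4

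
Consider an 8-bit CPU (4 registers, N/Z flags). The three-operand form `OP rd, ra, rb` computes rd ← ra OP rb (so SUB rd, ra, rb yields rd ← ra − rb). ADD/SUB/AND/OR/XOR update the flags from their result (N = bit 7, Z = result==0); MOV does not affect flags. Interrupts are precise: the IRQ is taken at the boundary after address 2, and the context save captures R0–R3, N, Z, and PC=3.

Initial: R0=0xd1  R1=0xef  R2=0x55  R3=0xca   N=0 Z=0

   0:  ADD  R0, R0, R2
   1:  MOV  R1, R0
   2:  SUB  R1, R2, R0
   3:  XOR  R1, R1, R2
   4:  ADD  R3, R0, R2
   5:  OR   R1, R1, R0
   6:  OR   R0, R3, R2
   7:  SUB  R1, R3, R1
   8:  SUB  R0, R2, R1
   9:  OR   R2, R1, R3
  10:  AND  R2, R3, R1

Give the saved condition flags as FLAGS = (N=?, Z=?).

after  0: R0=0x26 R1=0xef R2=0x55 R3=0xca  N=0 Z=0
after  1: R0=0x26 R1=0x26 R2=0x55 R3=0xca  N=0 Z=0
after  2: R0=0x26 R1=0x2f R2=0x55 R3=0xca  N=0 Z=0
-- IRQ taken; context saved, return-PC = 3 --

FLAGS = (N=0, Z=0)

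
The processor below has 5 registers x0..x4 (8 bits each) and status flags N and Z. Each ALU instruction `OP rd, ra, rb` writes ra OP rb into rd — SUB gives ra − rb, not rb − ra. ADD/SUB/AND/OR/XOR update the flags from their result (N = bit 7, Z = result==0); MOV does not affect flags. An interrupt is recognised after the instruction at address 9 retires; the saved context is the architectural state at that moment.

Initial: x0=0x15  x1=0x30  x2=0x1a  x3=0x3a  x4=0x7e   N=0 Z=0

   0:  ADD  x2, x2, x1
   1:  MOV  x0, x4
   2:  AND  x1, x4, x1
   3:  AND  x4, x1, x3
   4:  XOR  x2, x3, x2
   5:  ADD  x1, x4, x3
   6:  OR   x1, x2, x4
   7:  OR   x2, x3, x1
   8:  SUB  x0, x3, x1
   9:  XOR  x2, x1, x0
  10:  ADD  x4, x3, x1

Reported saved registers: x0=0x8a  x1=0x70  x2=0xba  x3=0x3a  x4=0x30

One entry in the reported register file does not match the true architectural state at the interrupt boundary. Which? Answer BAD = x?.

after  0: x0=0x15 x1=0x30 x2=0x4a x3=0x3a x4=0x7e  N=0 Z=0
after  1: x0=0x7e x1=0x30 x2=0x4a x3=0x3a x4=0x7e  N=0 Z=0
after  2: x0=0x7e x1=0x30 x2=0x4a x3=0x3a x4=0x7e  N=0 Z=0
after  3: x0=0x7e x1=0x30 x2=0x4a x3=0x3a x4=0x30  N=0 Z=0
after  4: x0=0x7e x1=0x30 x2=0x70 x3=0x3a x4=0x30  N=0 Z=0
after  5: x0=0x7e x1=0x6a x2=0x70 x3=0x3a x4=0x30  N=0 Z=0
after  6: x0=0x7e x1=0x70 x2=0x70 x3=0x3a x4=0x30  N=0 Z=0
after  7: x0=0x7e x1=0x70 x2=0x7a x3=0x3a x4=0x30  N=0 Z=0
after  8: x0=0xca x1=0x70 x2=0x7a x3=0x3a x4=0x30  N=1 Z=0
after  9: x0=0xca x1=0x70 x2=0xba x3=0x3a x4=0x30  N=1 Z=0
-- IRQ taken; context saved, return-PC = 10 --
mismatch: x0: reported 0x8a vs actual 0xca

BAD = x0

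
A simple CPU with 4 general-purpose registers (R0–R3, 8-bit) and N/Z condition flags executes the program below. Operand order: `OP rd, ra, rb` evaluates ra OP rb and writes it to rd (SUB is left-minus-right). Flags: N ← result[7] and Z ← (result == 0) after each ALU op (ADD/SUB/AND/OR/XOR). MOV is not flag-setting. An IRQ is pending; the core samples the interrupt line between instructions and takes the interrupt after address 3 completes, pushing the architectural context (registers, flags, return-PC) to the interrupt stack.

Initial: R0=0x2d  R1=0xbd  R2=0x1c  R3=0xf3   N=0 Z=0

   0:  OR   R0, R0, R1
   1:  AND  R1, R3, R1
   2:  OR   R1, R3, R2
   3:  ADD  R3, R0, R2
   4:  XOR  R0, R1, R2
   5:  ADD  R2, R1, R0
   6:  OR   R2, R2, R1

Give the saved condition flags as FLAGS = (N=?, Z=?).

after  0: R0=0xbd R1=0xbd R2=0x1c R3=0xf3  N=1 Z=0
after  1: R0=0xbd R1=0xb1 R2=0x1c R3=0xf3  N=1 Z=0
after  2: R0=0xbd R1=0xff R2=0x1c R3=0xf3  N=1 Z=0
after  3: R0=0xbd R1=0xff R2=0x1c R3=0xd9  N=1 Z=0
-- IRQ taken; context saved, return-PC = 4 --

FLAGS = (N=1, Z=0)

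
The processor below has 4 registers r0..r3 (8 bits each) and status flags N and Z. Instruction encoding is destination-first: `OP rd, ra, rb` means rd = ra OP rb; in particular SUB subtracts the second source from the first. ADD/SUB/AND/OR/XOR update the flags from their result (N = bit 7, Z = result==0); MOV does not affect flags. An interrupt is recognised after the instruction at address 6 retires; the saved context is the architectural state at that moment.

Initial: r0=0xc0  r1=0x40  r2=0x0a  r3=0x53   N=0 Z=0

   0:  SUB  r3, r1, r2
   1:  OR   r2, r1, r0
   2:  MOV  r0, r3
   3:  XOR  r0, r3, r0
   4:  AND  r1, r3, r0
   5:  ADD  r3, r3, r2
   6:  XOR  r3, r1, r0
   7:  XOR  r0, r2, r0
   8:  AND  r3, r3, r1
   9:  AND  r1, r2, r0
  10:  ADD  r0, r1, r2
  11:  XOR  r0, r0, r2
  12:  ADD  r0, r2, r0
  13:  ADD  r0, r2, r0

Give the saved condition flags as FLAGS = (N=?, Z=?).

FLAGS = (N=0, Z=1)

after  0: r0=0xc0 r1=0x40 r2=0x0a r3=0x36  N=0 Z=0
after  1: r0=0xc0 r1=0x40 r2=0xc0 r3=0x36  N=1 Z=0
after  2: r0=0x36 r1=0x40 r2=0xc0 r3=0x36  N=1 Z=0
after  3: r0=0x00 r1=0x40 r2=0xc0 r3=0x36  N=0 Z=1
after  4: r0=0x00 r1=0x00 r2=0xc0 r3=0x36  N=0 Z=1
after  5: r0=0x00 r1=0x00 r2=0xc0 r3=0xf6  N=1 Z=0
after  6: r0=0x00 r1=0x00 r2=0xc0 r3=0x00  N=0 Z=1
-- IRQ taken; context saved, return-PC = 7 --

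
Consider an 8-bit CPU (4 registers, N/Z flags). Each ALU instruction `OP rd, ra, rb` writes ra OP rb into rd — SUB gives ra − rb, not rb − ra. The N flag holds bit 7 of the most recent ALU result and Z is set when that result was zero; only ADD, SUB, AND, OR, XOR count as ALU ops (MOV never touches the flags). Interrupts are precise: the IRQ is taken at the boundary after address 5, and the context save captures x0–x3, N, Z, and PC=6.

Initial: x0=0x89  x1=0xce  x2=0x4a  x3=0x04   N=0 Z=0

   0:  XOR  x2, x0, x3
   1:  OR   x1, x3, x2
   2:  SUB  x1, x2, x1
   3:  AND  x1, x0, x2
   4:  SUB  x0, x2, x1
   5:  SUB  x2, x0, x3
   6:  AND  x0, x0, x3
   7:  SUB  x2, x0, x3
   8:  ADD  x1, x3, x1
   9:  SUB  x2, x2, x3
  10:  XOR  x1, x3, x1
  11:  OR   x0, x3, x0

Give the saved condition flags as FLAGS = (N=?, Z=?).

after  0: x0=0x89 x1=0xce x2=0x8d x3=0x04  N=1 Z=0
after  1: x0=0x89 x1=0x8d x2=0x8d x3=0x04  N=1 Z=0
after  2: x0=0x89 x1=0x00 x2=0x8d x3=0x04  N=0 Z=1
after  3: x0=0x89 x1=0x89 x2=0x8d x3=0x04  N=1 Z=0
after  4: x0=0x04 x1=0x89 x2=0x8d x3=0x04  N=0 Z=0
after  5: x0=0x04 x1=0x89 x2=0x00 x3=0x04  N=0 Z=1
-- IRQ taken; context saved, return-PC = 6 --

FLAGS = (N=0, Z=1)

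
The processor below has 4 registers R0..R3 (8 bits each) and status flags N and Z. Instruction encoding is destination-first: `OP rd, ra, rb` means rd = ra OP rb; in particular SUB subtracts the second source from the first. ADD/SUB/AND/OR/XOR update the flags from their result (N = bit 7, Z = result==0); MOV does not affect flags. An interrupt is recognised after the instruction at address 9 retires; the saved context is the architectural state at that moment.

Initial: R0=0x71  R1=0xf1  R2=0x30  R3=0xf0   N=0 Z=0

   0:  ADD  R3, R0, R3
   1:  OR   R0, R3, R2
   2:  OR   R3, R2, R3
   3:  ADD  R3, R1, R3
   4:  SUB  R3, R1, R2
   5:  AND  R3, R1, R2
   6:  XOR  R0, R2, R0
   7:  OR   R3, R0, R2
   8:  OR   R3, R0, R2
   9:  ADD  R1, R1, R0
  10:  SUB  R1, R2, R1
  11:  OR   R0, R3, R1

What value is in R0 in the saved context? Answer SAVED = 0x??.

after  0: R0=0x71 R1=0xf1 R2=0x30 R3=0x61  N=0 Z=0
after  1: R0=0x71 R1=0xf1 R2=0x30 R3=0x61  N=0 Z=0
after  2: R0=0x71 R1=0xf1 R2=0x30 R3=0x71  N=0 Z=0
after  3: R0=0x71 R1=0xf1 R2=0x30 R3=0x62  N=0 Z=0
after  4: R0=0x71 R1=0xf1 R2=0x30 R3=0xc1  N=1 Z=0
after  5: R0=0x71 R1=0xf1 R2=0x30 R3=0x30  N=0 Z=0
after  6: R0=0x41 R1=0xf1 R2=0x30 R3=0x30  N=0 Z=0
after  7: R0=0x41 R1=0xf1 R2=0x30 R3=0x71  N=0 Z=0
after  8: R0=0x41 R1=0xf1 R2=0x30 R3=0x71  N=0 Z=0
after  9: R0=0x41 R1=0x32 R2=0x30 R3=0x71  N=0 Z=0
-- IRQ taken; context saved, return-PC = 10 --

SAVED = 0x41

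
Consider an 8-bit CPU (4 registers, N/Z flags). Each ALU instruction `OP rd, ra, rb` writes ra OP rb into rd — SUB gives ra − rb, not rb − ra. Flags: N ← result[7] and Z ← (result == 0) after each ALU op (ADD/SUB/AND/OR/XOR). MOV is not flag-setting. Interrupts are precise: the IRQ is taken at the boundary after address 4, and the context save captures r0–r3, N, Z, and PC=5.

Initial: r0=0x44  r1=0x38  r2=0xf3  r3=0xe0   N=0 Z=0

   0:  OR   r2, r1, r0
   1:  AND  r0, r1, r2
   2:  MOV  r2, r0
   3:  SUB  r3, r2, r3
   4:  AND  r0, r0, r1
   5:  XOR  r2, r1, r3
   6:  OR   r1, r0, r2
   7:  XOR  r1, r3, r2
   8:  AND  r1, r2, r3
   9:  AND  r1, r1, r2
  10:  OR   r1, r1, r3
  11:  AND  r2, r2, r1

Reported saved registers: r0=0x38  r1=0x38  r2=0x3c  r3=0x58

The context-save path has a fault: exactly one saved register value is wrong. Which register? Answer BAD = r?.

after  0: r0=0x44 r1=0x38 r2=0x7c r3=0xe0  N=0 Z=0
after  1: r0=0x38 r1=0x38 r2=0x7c r3=0xe0  N=0 Z=0
after  2: r0=0x38 r1=0x38 r2=0x38 r3=0xe0  N=0 Z=0
after  3: r0=0x38 r1=0x38 r2=0x38 r3=0x58  N=0 Z=0
after  4: r0=0x38 r1=0x38 r2=0x38 r3=0x58  N=0 Z=0
-- IRQ taken; context saved, return-PC = 5 --
mismatch: r2: reported 0x3c vs actual 0x38

BAD = r2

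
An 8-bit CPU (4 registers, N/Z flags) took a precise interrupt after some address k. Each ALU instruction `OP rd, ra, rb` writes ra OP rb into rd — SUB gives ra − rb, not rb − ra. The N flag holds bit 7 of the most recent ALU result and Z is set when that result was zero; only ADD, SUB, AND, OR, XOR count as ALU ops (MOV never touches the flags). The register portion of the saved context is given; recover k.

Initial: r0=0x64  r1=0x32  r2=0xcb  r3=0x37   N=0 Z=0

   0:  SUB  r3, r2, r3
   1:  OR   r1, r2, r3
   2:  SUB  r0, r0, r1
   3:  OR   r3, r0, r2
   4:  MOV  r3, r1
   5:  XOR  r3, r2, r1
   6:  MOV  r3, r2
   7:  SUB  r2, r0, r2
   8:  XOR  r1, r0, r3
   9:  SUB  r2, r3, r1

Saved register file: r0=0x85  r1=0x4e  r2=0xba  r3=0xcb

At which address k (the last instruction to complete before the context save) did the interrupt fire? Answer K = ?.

K = 8

after  0: r0=0x64 r1=0x32 r2=0xcb r3=0x94  N=1 Z=0
after  1: r0=0x64 r1=0xdf r2=0xcb r3=0x94  N=1 Z=0
after  2: r0=0x85 r1=0xdf r2=0xcb r3=0x94  N=1 Z=0
after  3: r0=0x85 r1=0xdf r2=0xcb r3=0xcf  N=1 Z=0
after  4: r0=0x85 r1=0xdf r2=0xcb r3=0xdf  N=1 Z=0
after  5: r0=0x85 r1=0xdf r2=0xcb r3=0x14  N=0 Z=0
after  6: r0=0x85 r1=0xdf r2=0xcb r3=0xcb  N=0 Z=0
after  7: r0=0x85 r1=0xdf r2=0xba r3=0xcb  N=1 Z=0
after  8: r0=0x85 r1=0x4e r2=0xba r3=0xcb  N=0 Z=0
-- IRQ taken; context saved, return-PC = 9 --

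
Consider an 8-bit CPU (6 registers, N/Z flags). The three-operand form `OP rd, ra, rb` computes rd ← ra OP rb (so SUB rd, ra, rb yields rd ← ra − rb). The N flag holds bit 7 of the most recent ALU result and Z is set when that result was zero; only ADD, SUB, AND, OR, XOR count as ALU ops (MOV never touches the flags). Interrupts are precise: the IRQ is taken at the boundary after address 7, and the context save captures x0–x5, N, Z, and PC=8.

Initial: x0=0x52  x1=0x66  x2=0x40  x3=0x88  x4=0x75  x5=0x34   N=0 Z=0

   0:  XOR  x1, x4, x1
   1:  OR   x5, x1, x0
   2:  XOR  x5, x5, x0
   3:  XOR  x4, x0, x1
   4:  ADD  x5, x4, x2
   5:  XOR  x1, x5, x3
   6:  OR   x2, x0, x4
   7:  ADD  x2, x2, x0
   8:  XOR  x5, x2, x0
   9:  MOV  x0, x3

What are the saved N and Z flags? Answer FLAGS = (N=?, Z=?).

after  0: x0=0x52 x1=0x13 x2=0x40 x3=0x88 x4=0x75 x5=0x34  N=0 Z=0
after  1: x0=0x52 x1=0x13 x2=0x40 x3=0x88 x4=0x75 x5=0x53  N=0 Z=0
after  2: x0=0x52 x1=0x13 x2=0x40 x3=0x88 x4=0x75 x5=0x01  N=0 Z=0
after  3: x0=0x52 x1=0x13 x2=0x40 x3=0x88 x4=0x41 x5=0x01  N=0 Z=0
after  4: x0=0x52 x1=0x13 x2=0x40 x3=0x88 x4=0x41 x5=0x81  N=1 Z=0
after  5: x0=0x52 x1=0x09 x2=0x40 x3=0x88 x4=0x41 x5=0x81  N=0 Z=0
after  6: x0=0x52 x1=0x09 x2=0x53 x3=0x88 x4=0x41 x5=0x81  N=0 Z=0
after  7: x0=0x52 x1=0x09 x2=0xa5 x3=0x88 x4=0x41 x5=0x81  N=1 Z=0
-- IRQ taken; context saved, return-PC = 8 --

FLAGS = (N=1, Z=0)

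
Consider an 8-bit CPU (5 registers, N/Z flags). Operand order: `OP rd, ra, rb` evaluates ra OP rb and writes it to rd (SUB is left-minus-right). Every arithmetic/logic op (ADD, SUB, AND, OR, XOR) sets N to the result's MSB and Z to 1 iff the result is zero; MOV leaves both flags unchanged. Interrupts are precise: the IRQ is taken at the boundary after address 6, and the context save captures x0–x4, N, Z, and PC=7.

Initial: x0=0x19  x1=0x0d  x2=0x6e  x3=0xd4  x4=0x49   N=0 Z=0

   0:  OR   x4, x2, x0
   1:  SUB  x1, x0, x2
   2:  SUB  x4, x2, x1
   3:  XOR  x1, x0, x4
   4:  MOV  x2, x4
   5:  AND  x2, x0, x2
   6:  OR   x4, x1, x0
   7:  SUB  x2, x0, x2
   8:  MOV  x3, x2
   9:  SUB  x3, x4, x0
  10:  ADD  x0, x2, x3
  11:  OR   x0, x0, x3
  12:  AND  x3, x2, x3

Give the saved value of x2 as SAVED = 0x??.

after  0: x0=0x19 x1=0x0d x2=0x6e x3=0xd4 x4=0x7f  N=0 Z=0
after  1: x0=0x19 x1=0xab x2=0x6e x3=0xd4 x4=0x7f  N=1 Z=0
after  2: x0=0x19 x1=0xab x2=0x6e x3=0xd4 x4=0xc3  N=1 Z=0
after  3: x0=0x19 x1=0xda x2=0x6e x3=0xd4 x4=0xc3  N=1 Z=0
after  4: x0=0x19 x1=0xda x2=0xc3 x3=0xd4 x4=0xc3  N=1 Z=0
after  5: x0=0x19 x1=0xda x2=0x01 x3=0xd4 x4=0xc3  N=0 Z=0
after  6: x0=0x19 x1=0xda x2=0x01 x3=0xd4 x4=0xdb  N=1 Z=0
-- IRQ taken; context saved, return-PC = 7 --

SAVED = 0x01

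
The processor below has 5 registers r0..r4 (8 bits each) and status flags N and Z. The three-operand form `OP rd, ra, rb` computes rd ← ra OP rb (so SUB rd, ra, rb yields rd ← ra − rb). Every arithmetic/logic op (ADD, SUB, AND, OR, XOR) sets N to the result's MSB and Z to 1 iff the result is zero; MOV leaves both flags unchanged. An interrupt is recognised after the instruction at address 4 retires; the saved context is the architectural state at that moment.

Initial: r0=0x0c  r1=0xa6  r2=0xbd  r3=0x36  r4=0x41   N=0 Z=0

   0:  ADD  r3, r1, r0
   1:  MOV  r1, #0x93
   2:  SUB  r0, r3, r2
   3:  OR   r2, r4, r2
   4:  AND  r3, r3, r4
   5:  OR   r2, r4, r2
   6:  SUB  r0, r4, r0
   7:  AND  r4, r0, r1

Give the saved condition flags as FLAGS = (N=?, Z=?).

FLAGS = (N=0, Z=1)

after  0: r0=0x0c r1=0xa6 r2=0xbd r3=0xb2 r4=0x41  N=1 Z=0
after  1: r0=0x0c r1=0x93 r2=0xbd r3=0xb2 r4=0x41  N=1 Z=0
after  2: r0=0xf5 r1=0x93 r2=0xbd r3=0xb2 r4=0x41  N=1 Z=0
after  3: r0=0xf5 r1=0x93 r2=0xfd r3=0xb2 r4=0x41  N=1 Z=0
after  4: r0=0xf5 r1=0x93 r2=0xfd r3=0x00 r4=0x41  N=0 Z=1
-- IRQ taken; context saved, return-PC = 5 --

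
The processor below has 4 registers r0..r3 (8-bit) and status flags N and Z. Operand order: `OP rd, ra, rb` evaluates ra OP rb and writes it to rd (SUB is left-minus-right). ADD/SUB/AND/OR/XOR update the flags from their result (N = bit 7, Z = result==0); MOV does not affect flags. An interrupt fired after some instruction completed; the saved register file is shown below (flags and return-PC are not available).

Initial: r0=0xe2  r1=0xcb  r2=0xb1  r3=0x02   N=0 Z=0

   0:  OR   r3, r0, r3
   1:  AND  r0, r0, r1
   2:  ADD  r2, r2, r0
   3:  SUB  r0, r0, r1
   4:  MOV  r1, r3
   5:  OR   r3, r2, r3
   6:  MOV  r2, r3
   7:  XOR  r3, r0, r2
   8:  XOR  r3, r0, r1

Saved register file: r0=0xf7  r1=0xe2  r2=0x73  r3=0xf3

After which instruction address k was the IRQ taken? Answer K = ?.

K = 5

after  0: r0=0xe2 r1=0xcb r2=0xb1 r3=0xe2  N=1 Z=0
after  1: r0=0xc2 r1=0xcb r2=0xb1 r3=0xe2  N=1 Z=0
after  2: r0=0xc2 r1=0xcb r2=0x73 r3=0xe2  N=0 Z=0
after  3: r0=0xf7 r1=0xcb r2=0x73 r3=0xe2  N=1 Z=0
after  4: r0=0xf7 r1=0xe2 r2=0x73 r3=0xe2  N=1 Z=0
after  5: r0=0xf7 r1=0xe2 r2=0x73 r3=0xf3  N=1 Z=0
-- IRQ taken; context saved, return-PC = 6 --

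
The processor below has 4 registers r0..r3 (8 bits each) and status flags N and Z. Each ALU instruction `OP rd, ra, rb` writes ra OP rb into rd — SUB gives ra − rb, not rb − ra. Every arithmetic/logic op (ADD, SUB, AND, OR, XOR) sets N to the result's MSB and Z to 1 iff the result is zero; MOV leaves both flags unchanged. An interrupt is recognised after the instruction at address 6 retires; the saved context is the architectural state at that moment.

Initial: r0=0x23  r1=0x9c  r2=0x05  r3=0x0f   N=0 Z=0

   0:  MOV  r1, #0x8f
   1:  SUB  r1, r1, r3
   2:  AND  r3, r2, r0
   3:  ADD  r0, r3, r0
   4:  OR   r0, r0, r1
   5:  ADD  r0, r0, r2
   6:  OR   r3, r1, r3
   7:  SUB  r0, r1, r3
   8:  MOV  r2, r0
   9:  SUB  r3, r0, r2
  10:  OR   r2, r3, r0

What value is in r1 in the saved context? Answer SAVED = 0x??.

after  0: r0=0x23 r1=0x8f r2=0x05 r3=0x0f  N=0 Z=0
after  1: r0=0x23 r1=0x80 r2=0x05 r3=0x0f  N=1 Z=0
after  2: r0=0x23 r1=0x80 r2=0x05 r3=0x01  N=0 Z=0
after  3: r0=0x24 r1=0x80 r2=0x05 r3=0x01  N=0 Z=0
after  4: r0=0xa4 r1=0x80 r2=0x05 r3=0x01  N=1 Z=0
after  5: r0=0xa9 r1=0x80 r2=0x05 r3=0x01  N=1 Z=0
after  6: r0=0xa9 r1=0x80 r2=0x05 r3=0x81  N=1 Z=0
-- IRQ taken; context saved, return-PC = 7 --

SAVED = 0x80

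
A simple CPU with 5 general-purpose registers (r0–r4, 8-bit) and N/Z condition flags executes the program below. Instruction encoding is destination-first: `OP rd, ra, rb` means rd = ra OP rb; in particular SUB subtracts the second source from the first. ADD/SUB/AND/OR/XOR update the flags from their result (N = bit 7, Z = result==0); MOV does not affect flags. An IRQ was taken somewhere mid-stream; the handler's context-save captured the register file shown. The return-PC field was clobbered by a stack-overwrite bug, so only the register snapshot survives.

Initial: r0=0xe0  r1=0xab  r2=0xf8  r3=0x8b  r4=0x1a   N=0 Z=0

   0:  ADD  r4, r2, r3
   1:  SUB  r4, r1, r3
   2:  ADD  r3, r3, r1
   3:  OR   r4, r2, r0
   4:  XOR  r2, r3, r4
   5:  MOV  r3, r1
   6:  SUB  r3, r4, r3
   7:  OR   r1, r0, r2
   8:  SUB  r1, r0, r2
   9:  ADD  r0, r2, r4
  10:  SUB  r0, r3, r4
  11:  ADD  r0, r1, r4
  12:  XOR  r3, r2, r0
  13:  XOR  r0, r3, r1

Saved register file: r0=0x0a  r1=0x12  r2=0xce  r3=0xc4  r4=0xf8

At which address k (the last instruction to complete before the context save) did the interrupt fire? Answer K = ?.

after  0: r0=0xe0 r1=0xab r2=0xf8 r3=0x8b r4=0x83  N=1 Z=0
after  1: r0=0xe0 r1=0xab r2=0xf8 r3=0x8b r4=0x20  N=0 Z=0
after  2: r0=0xe0 r1=0xab r2=0xf8 r3=0x36 r4=0x20  N=0 Z=0
after  3: r0=0xe0 r1=0xab r2=0xf8 r3=0x36 r4=0xf8  N=1 Z=0
after  4: r0=0xe0 r1=0xab r2=0xce r3=0x36 r4=0xf8  N=1 Z=0
after  5: r0=0xe0 r1=0xab r2=0xce r3=0xab r4=0xf8  N=1 Z=0
after  6: r0=0xe0 r1=0xab r2=0xce r3=0x4d r4=0xf8  N=0 Z=0
after  7: r0=0xe0 r1=0xee r2=0xce r3=0x4d r4=0xf8  N=1 Z=0
after  8: r0=0xe0 r1=0x12 r2=0xce r3=0x4d r4=0xf8  N=0 Z=0
after  9: r0=0xc6 r1=0x12 r2=0xce r3=0x4d r4=0xf8  N=1 Z=0
after 10: r0=0x55 r1=0x12 r2=0xce r3=0x4d r4=0xf8  N=0 Z=0
after 11: r0=0x0a r1=0x12 r2=0xce r3=0x4d r4=0xf8  N=0 Z=0
after 12: r0=0x0a r1=0x12 r2=0xce r3=0xc4 r4=0xf8  N=1 Z=0
-- IRQ taken; context saved, return-PC = 13 --

K = 12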